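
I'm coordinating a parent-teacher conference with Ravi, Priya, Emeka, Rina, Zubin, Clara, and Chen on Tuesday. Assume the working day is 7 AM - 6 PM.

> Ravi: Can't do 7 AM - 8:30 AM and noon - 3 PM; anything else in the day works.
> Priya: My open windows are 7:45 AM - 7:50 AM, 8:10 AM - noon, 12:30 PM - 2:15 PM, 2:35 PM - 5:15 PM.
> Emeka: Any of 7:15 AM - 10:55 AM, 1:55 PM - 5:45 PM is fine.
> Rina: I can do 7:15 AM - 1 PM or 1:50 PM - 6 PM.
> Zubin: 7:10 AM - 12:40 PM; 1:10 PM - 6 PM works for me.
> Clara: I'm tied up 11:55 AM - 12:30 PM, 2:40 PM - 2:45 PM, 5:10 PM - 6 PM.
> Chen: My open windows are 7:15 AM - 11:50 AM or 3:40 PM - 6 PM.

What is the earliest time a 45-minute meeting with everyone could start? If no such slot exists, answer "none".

08:30

Ravi free: 08:30-12:00, 15:00-18:00 (invert busy blocks within the working day).
Priya free: 07:45-07:50, 08:10-12:00, 12:30-14:15, 14:35-17:15.
Emeka free: 07:15-10:55, 13:55-17:45.
Rina free: 07:15-13:00, 13:50-18:00.
Zubin free: 07:10-12:40, 13:10-18:00.
Clara free: 07:00-11:55, 12:30-14:40, 14:45-17:10 (invert busy blocks within the working day).
Chen free: 07:15-11:50, 15:40-18:00.
Ravi ∩ Priya: 08:30-12:00, 15:00-17:15.
Ravi ∩ Priya ∩ Emeka: 08:30-10:55, 15:00-17:15.
Ravi ∩ Priya ∩ Emeka ∩ Rina: 08:30-10:55, 15:00-17:15.
Ravi ∩ Priya ∩ Emeka ∩ Rina ∩ Zubin: 08:30-10:55, 15:00-17:15.
Ravi ∩ Priya ∩ Emeka ∩ Rina ∩ Zubin ∩ Clara: 08:30-10:55, 15:00-17:10.
Ravi ∩ Priya ∩ Emeka ∩ Rina ∩ Zubin ∩ Clara ∩ Chen: 08:30-10:55, 15:40-17:10.
The first common window of at least 45 minutes is 08:30-10:55, so the earliest start is 08:30.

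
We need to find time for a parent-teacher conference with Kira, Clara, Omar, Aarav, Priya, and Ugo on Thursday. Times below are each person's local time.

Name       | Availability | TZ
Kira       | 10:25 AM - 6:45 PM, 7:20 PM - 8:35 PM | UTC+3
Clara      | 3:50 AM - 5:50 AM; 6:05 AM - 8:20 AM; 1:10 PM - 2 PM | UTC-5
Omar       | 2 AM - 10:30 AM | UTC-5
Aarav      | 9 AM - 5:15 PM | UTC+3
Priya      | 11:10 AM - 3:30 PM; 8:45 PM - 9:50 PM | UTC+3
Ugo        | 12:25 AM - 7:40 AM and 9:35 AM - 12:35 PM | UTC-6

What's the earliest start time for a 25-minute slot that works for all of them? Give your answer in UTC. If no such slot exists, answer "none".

Kira in UTC: 07:25-15:45, 16:20-17:35 (subtract 3h to convert from UTC+3).
Clara in UTC: 08:50-10:50, 11:05-13:20, 18:10-19:00 (add 5h to convert from UTC-5).
Omar in UTC: 07:00-15:30 (add 5h to convert from UTC-5).
Aarav in UTC: 06:00-14:15 (subtract 3h to convert from UTC+3).
Priya in UTC: 08:10-12:30, 17:45-18:50 (subtract 3h to convert from UTC+3).
Ugo in UTC: 06:25-13:40, 15:35-18:35 (add 6h to convert from UTC-6).
Kira ∩ Clara: 08:50-10:50, 11:05-13:20.
Kira ∩ Clara ∩ Omar: 08:50-10:50, 11:05-13:20.
Kira ∩ Clara ∩ Omar ∩ Aarav: 08:50-10:50, 11:05-13:20.
Kira ∩ Clara ∩ Omar ∩ Aarav ∩ Priya: 08:50-10:50, 11:05-12:30.
Kira ∩ Clara ∩ Omar ∩ Aarav ∩ Priya ∩ Ugo: 08:50-10:50, 11:05-12:30.
The first common window of at least 25 minutes is 08:50-10:50, so the earliest start is 08:50.

08:50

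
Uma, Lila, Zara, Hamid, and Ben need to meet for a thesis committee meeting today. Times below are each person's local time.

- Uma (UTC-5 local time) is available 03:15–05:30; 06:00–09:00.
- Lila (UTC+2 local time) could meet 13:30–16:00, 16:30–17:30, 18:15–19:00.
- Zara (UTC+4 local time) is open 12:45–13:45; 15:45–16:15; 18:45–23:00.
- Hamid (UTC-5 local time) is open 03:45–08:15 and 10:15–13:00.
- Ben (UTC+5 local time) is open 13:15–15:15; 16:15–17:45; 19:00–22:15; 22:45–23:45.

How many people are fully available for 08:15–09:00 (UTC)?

Uma in UTC: 08:15-10:30, 11:00-14:00 (add 5h to convert from UTC-5).
Lila in UTC: 11:30-14:00, 14:30-15:30, 16:15-17:00 (subtract 2h to convert from UTC+2).
Zara in UTC: 08:45-09:45, 11:45-12:15, 14:45-19:00 (subtract 4h to convert from UTC+4).
Hamid in UTC: 08:45-13:15, 15:15-18:00 (add 5h to convert from UTC-5).
Ben in UTC: 08:15-10:15, 11:15-12:45, 14:00-17:15, 17:45-18:45 (subtract 5h to convert from UTC+5).
Uma and Ben can make the full 08:15-09:00 slot — that's 2.

2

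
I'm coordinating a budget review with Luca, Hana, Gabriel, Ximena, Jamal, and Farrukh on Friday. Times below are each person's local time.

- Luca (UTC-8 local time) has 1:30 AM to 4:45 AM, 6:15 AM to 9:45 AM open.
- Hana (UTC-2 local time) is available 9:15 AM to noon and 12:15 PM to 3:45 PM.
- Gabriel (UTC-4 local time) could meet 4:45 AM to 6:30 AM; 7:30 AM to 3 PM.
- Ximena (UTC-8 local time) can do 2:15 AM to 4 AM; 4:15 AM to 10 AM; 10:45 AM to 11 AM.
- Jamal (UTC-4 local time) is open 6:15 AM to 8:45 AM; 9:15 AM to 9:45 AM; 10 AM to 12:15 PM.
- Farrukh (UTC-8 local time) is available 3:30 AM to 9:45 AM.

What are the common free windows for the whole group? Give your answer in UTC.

Luca in UTC: 09:30-12:45, 14:15-17:45 (add 8h to convert from UTC-8).
Hana in UTC: 11:15-14:00, 14:15-17:45 (add 2h to convert from UTC-2).
Gabriel in UTC: 08:45-10:30, 11:30-19:00 (add 4h to convert from UTC-4).
Ximena in UTC: 10:15-12:00, 12:15-18:00, 18:45-19:00 (add 8h to convert from UTC-8).
Jamal in UTC: 10:15-12:45, 13:15-13:45, 14:00-16:15 (add 4h to convert from UTC-4).
Farrukh in UTC: 11:30-17:45 (add 8h to convert from UTC-8).
Luca ∩ Hana: 11:15-12:45, 14:15-17:45.
Luca ∩ Hana ∩ Gabriel: 11:30-12:45, 14:15-17:45.
Luca ∩ Hana ∩ Gabriel ∩ Ximena: 11:30-12:00, 12:15-12:45, 14:15-17:45.
Luca ∩ Hana ∩ Gabriel ∩ Ximena ∩ Jamal: 11:30-12:00, 12:15-12:45, 14:15-16:15.
Luca ∩ Hana ∩ Gabriel ∩ Ximena ∩ Jamal ∩ Farrukh: 11:30-12:00, 12:15-12:45, 14:15-16:15.
Those are the intersection windows.

11:30-12:00, 12:15-12:45, 14:15-16:15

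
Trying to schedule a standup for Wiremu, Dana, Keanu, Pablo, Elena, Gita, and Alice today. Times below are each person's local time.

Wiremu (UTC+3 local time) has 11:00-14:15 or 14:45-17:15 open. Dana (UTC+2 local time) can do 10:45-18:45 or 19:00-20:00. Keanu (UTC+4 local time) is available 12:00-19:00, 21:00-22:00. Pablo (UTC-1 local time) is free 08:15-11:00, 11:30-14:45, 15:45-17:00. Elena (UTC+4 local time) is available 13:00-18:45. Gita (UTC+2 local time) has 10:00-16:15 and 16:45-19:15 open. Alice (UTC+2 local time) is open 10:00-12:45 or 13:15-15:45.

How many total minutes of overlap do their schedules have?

180

Wiremu in UTC: 08:00-11:15, 11:45-14:15 (subtract 3h to convert from UTC+3).
Dana in UTC: 08:45-16:45, 17:00-18:00 (subtract 2h to convert from UTC+2).
Keanu in UTC: 08:00-15:00, 17:00-18:00 (subtract 4h to convert from UTC+4).
Pablo in UTC: 09:15-12:00, 12:30-15:45, 16:45-18:00 (add 1h to convert from UTC-1).
Elena in UTC: 09:00-14:45 (subtract 4h to convert from UTC+4).
Gita in UTC: 08:00-14:15, 14:45-17:15 (subtract 2h to convert from UTC+2).
Alice in UTC: 08:00-10:45, 11:15-13:45 (subtract 2h to convert from UTC+2).
Wiremu ∩ Dana: 08:45-11:15, 11:45-14:15.
Wiremu ∩ Dana ∩ Keanu: 08:45-11:15, 11:45-14:15.
Wiremu ∩ Dana ∩ Keanu ∩ Pablo: 09:15-11:15, 11:45-12:00, 12:30-14:15.
Wiremu ∩ Dana ∩ Keanu ∩ Pablo ∩ Elena: 09:15-11:15, 11:45-12:00, 12:30-14:15.
Wiremu ∩ Dana ∩ Keanu ∩ Pablo ∩ Elena ∩ Gita: 09:15-11:15, 11:45-12:00, 12:30-14:15.
Wiremu ∩ Dana ∩ Keanu ∩ Pablo ∩ Elena ∩ Gita ∩ Alice: 09:15-10:45, 11:45-12:00, 12:30-13:45.
Summing the common windows: 90 + 15 + 75 = 180 minutes.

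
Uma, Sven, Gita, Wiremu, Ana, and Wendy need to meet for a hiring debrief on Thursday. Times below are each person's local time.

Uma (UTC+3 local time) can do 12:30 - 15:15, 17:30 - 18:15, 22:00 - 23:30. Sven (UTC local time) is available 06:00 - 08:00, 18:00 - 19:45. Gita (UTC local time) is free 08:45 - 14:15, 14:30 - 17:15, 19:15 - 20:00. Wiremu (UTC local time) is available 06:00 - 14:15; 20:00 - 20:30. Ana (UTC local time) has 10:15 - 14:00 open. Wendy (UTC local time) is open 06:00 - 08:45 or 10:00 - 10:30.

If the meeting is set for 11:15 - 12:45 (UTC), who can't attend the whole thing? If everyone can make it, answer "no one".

Sven, Uma, Wendy

Uma in UTC: 09:30-12:15, 14:30-15:15, 19:00-20:30 (subtract 3h to convert from UTC+3).
Sven in UTC: 06:00-08:00, 18:00-19:45.
Gita in UTC: 08:45-14:15, 14:30-17:15, 19:15-20:00.
Wiremu in UTC: 06:00-14:15, 20:00-20:30.
Ana in UTC: 10:15-14:00.
Wendy in UTC: 06:00-08:45, 10:00-10:30.
Uma: not fully free for 11:15-12:45. Sven: not fully free for 11:15-12:45. Gita: free for 11:15-12:45. Wiremu: free for 11:15-12:45. Ana: free for 11:15-12:45. Wendy: not fully free for 11:15-12:45.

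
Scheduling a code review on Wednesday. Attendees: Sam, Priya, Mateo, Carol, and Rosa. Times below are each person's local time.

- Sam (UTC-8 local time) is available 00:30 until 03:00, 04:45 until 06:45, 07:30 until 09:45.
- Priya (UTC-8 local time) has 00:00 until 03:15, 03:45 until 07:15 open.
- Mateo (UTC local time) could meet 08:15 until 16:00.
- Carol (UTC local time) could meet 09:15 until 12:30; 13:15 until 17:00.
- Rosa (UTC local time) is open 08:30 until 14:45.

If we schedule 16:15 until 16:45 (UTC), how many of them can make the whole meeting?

2

Sam in UTC: 08:30-11:00, 12:45-14:45, 15:30-17:45 (add 8h to convert from UTC-8).
Priya in UTC: 08:00-11:15, 11:45-15:15 (add 8h to convert from UTC-8).
Mateo in UTC: 08:15-16:00.
Carol in UTC: 09:15-12:30, 13:15-17:00.
Rosa in UTC: 08:30-14:45.
Sam and Carol can make the full 16:15-16:45 slot — that's 2.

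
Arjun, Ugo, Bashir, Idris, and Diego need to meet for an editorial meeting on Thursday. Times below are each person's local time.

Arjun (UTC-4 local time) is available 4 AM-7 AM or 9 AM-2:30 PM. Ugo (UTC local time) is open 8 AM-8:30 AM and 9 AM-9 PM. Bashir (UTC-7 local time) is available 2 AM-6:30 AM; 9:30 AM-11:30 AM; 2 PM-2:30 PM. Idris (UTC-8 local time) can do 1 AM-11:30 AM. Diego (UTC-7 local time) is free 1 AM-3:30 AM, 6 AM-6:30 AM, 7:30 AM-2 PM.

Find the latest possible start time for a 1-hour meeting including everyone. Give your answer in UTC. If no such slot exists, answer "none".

17:30

Arjun in UTC: 08:00-11:00, 13:00-18:30 (add 4h to convert from UTC-4).
Ugo in UTC: 08:00-08:30, 09:00-21:00.
Bashir in UTC: 09:00-13:30, 16:30-18:30, 21:00-21:30 (add 7h to convert from UTC-7).
Idris in UTC: 09:00-19:30 (add 8h to convert from UTC-8).
Diego in UTC: 08:00-10:30, 13:00-13:30, 14:30-21:00 (add 7h to convert from UTC-7).
Arjun ∩ Ugo: 08:00-08:30, 09:00-11:00, 13:00-18:30.
Arjun ∩ Ugo ∩ Bashir: 09:00-11:00, 13:00-13:30, 16:30-18:30.
Arjun ∩ Ugo ∩ Bashir ∩ Idris: 09:00-11:00, 13:00-13:30, 16:30-18:30.
Arjun ∩ Ugo ∩ Bashir ∩ Idris ∩ Diego: 09:00-10:30, 13:00-13:30, 16:30-18:30.
The last common window of at least 60 minutes is 16:30-18:30; a 60-minute meeting can start as late as 17:30 and still end by 18:30.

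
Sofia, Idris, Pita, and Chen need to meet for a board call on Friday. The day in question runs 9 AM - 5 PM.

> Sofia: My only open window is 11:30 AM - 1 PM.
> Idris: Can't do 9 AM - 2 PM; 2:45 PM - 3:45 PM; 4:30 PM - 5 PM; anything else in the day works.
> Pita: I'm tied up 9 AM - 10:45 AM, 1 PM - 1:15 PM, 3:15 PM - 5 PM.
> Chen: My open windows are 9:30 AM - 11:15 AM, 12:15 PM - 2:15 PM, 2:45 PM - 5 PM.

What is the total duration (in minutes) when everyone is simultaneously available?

Sofia free: 11:30-13:00.
Idris free: 14:00-14:45, 15:45-16:30 (invert busy blocks within the working day).
Pita free: 10:45-13:00, 13:15-15:15 (invert busy blocks within the working day).
Chen free: 09:30-11:15, 12:15-14:15, 14:45-17:00.
Sofia ∩ Idris: ∅.
Sofia ∩ Idris ∩ Pita: ∅.
Sofia ∩ Idris ∩ Pita ∩ Chen: ∅.
There is no time when everyone is free.
There is no common window, so the total is 0 minutes.

0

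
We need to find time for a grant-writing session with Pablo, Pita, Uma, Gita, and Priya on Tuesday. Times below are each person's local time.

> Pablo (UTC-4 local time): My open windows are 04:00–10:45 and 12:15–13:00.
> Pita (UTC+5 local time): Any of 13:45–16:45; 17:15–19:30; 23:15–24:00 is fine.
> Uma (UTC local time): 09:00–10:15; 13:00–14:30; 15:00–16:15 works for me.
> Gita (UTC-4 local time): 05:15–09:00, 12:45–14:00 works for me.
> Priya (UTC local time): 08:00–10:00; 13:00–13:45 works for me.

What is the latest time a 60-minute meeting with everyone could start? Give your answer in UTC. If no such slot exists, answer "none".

none

Pablo in UTC: 08:00-14:45, 16:15-17:00 (add 4h to convert from UTC-4).
Pita in UTC: 08:45-11:45, 12:15-14:30, 18:15-19:00 (subtract 5h to convert from UTC+5).
Uma in UTC: 09:00-10:15, 13:00-14:30, 15:00-16:15.
Gita in UTC: 09:15-13:00, 16:45-18:00 (add 4h to convert from UTC-4).
Priya in UTC: 08:00-10:00, 13:00-13:45.
Pablo ∩ Pita: 08:45-11:45, 12:15-14:30.
Pablo ∩ Pita ∩ Uma: 09:00-10:15, 13:00-14:30.
Pablo ∩ Pita ∩ Uma ∩ Gita: 09:15-10:15.
Pablo ∩ Pita ∩ Uma ∩ Gita ∩ Priya: 09:15-10:00.
So the common availability across everyone is 09:15-10:00.
No common window is at least 60 minutes long.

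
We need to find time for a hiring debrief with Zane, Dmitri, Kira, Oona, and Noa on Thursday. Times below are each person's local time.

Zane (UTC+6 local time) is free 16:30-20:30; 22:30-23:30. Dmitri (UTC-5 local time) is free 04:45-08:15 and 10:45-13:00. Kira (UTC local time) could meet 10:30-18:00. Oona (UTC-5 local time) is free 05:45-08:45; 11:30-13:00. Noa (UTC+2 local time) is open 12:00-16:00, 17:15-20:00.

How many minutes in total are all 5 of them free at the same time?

210

Zane in UTC: 10:30-14:30, 16:30-17:30 (subtract 6h to convert from UTC+6).
Dmitri in UTC: 09:45-13:15, 15:45-18:00 (add 5h to convert from UTC-5).
Kira in UTC: 10:30-18:00.
Oona in UTC: 10:45-13:45, 16:30-18:00 (add 5h to convert from UTC-5).
Noa in UTC: 10:00-14:00, 15:15-18:00 (subtract 2h to convert from UTC+2).
Zane ∩ Dmitri: 10:30-13:15, 16:30-17:30.
Zane ∩ Dmitri ∩ Kira: 10:30-13:15, 16:30-17:30.
Zane ∩ Dmitri ∩ Kira ∩ Oona: 10:45-13:15, 16:30-17:30.
Zane ∩ Dmitri ∩ Kira ∩ Oona ∩ Noa: 10:45-13:15, 16:30-17:30.
Those are the intersection windows.
Summing the common windows: 150 + 60 = 210 minutes.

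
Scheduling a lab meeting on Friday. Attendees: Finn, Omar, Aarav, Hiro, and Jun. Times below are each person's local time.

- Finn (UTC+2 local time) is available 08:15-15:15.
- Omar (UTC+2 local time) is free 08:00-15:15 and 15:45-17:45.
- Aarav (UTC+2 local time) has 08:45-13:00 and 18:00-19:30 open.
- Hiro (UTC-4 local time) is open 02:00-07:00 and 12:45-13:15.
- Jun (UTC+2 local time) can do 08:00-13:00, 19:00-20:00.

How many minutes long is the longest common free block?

255

Finn in UTC: 06:15-13:15 (subtract 2h to convert from UTC+2).
Omar in UTC: 06:00-13:15, 13:45-15:45 (subtract 2h to convert from UTC+2).
Aarav in UTC: 06:45-11:00, 16:00-17:30 (subtract 2h to convert from UTC+2).
Hiro in UTC: 06:00-11:00, 16:45-17:15 (add 4h to convert from UTC-4).
Jun in UTC: 06:00-11:00, 17:00-18:00 (subtract 2h to convert from UTC+2).
Finn ∩ Omar: 06:15-13:15.
Finn ∩ Omar ∩ Aarav: 06:45-11:00.
Finn ∩ Omar ∩ Aarav ∩ Hiro: 06:45-11:00.
Finn ∩ Omar ∩ Aarav ∩ Hiro ∩ Jun: 06:45-11:00.
Those are the intersection windows.
The longest is 06:45-11:00 at 255 minutes.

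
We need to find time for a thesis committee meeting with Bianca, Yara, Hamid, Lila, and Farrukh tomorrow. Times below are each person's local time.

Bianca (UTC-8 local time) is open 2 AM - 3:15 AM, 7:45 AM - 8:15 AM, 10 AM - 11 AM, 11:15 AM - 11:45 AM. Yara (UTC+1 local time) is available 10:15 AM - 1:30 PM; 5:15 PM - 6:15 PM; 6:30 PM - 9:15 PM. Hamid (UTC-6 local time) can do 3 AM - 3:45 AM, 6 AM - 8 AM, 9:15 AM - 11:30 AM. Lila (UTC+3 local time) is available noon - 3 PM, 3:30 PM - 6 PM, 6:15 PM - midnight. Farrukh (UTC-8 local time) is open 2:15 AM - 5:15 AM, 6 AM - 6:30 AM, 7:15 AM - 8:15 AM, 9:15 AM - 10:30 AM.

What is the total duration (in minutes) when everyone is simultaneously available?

0

Bianca in UTC: 10:00-11:15, 15:45-16:15, 18:00-19:00, 19:15-19:45 (add 8h to convert from UTC-8).
Yara in UTC: 09:15-12:30, 16:15-17:15, 17:30-20:15 (subtract 1h to convert from UTC+1).
Hamid in UTC: 09:00-09:45, 12:00-14:00, 15:15-17:30 (add 6h to convert from UTC-6).
Lila in UTC: 09:00-12:00, 12:30-15:00, 15:15-21:00 (subtract 3h to convert from UTC+3).
Farrukh in UTC: 10:15-13:15, 14:00-14:30, 15:15-16:15, 17:15-18:30 (add 8h to convert from UTC-8).
Bianca ∩ Yara: 10:00-11:15, 18:00-19:00, 19:15-19:45.
Bianca ∩ Yara ∩ Hamid: ∅.
Bianca ∩ Yara ∩ Hamid ∩ Lila: ∅.
Bianca ∩ Yara ∩ Hamid ∩ Lila ∩ Farrukh: ∅.
There is no time when everyone is free.
There is no common window, so the total is 0 minutes.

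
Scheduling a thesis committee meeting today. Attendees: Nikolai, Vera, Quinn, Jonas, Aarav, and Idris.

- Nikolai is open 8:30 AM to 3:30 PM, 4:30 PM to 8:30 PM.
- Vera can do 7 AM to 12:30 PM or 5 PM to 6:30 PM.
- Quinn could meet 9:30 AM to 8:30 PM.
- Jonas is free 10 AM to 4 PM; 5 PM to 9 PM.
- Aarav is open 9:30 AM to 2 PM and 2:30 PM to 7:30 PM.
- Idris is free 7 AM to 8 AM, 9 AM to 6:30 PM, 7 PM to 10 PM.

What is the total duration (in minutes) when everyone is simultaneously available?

240

Nikolai ∩ Vera: 08:30-12:30, 17:00-18:30.
Nikolai ∩ Vera ∩ Quinn: 09:30-12:30, 17:00-18:30.
Nikolai ∩ Vera ∩ Quinn ∩ Jonas: 10:00-12:30, 17:00-18:30.
Nikolai ∩ Vera ∩ Quinn ∩ Jonas ∩ Aarav: 10:00-12:30, 17:00-18:30.
Nikolai ∩ Vera ∩ Quinn ∩ Jonas ∩ Aarav ∩ Idris: 10:00-12:30, 17:00-18:30.
Summing the common windows: 150 + 90 = 240 minutes.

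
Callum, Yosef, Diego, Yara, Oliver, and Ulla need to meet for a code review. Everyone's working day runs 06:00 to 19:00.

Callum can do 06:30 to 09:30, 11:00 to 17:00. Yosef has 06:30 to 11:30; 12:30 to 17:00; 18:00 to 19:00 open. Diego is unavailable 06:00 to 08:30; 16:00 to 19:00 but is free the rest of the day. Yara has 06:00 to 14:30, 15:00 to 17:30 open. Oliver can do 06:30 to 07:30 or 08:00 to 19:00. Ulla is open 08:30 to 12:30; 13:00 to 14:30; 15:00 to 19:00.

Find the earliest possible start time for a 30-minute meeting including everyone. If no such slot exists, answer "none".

08:30

Callum free: 06:30-09:30, 11:00-17:00.
Yosef free: 06:30-11:30, 12:30-17:00, 18:00-19:00.
Diego free: 08:30-16:00 (invert busy blocks within the working day).
Yara free: 06:00-14:30, 15:00-17:30.
Oliver free: 06:30-07:30, 08:00-19:00.
Ulla free: 08:30-12:30, 13:00-14:30, 15:00-19:00.
Callum ∩ Yosef: 06:30-09:30, 11:00-11:30, 12:30-17:00.
Callum ∩ Yosef ∩ Diego: 08:30-09:30, 11:00-11:30, 12:30-16:00.
Callum ∩ Yosef ∩ Diego ∩ Yara: 08:30-09:30, 11:00-11:30, 12:30-14:30, 15:00-16:00.
Callum ∩ Yosef ∩ Diego ∩ Yara ∩ Oliver: 08:30-09:30, 11:00-11:30, 12:30-14:30, 15:00-16:00.
Callum ∩ Yosef ∩ Diego ∩ Yara ∩ Oliver ∩ Ulla: 08:30-09:30, 11:00-11:30, 13:00-14:30, 15:00-16:00.
So the common availability across everyone is 08:30-09:30, 11:00-11:30, 13:00-14:30, 15:00-16:00.
The first common window of at least 30 minutes is 08:30-09:30, so the earliest start is 08:30.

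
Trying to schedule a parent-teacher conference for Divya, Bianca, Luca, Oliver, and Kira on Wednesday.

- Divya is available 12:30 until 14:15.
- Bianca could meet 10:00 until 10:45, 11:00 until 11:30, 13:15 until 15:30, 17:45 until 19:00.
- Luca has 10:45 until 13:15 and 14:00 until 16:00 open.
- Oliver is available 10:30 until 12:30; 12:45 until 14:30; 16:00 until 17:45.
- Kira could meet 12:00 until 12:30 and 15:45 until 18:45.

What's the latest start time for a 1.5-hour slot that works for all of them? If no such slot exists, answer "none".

none

Divya ∩ Bianca: 13:15-14:15.
Divya ∩ Bianca ∩ Luca: 14:00-14:15.
Divya ∩ Bianca ∩ Luca ∩ Oliver: 14:00-14:15.
Divya ∩ Bianca ∩ Luca ∩ Oliver ∩ Kira: ∅.
There is no time when everyone is free.
No common window is at least 90 minutes long.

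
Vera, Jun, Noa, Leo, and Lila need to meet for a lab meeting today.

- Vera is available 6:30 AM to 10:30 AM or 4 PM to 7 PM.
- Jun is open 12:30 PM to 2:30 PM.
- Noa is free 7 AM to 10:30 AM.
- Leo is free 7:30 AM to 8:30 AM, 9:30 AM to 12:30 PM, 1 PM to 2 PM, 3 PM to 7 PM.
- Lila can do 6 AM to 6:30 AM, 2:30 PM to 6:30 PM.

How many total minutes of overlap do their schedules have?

0

Vera ∩ Jun: ∅.
Vera ∩ Jun ∩ Noa: ∅.
Vera ∩ Jun ∩ Noa ∩ Leo: ∅.
Vera ∩ Jun ∩ Noa ∩ Leo ∩ Lila: ∅.
There is no time when everyone is free.
There is no common window, so the total is 0 minutes.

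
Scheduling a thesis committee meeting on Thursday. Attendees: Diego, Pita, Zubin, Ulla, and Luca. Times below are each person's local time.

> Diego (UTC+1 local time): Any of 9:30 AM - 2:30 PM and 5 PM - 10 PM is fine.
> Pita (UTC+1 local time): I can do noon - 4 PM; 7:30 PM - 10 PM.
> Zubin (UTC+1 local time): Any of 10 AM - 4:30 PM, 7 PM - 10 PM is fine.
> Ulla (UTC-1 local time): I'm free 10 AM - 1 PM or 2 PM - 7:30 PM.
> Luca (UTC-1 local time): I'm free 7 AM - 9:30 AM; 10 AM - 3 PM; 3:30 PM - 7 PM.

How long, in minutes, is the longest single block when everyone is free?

150

Diego in UTC: 08:30-13:30, 16:00-21:00 (subtract 1h to convert from UTC+1).
Pita in UTC: 11:00-15:00, 18:30-21:00 (subtract 1h to convert from UTC+1).
Zubin in UTC: 09:00-15:30, 18:00-21:00 (subtract 1h to convert from UTC+1).
Ulla in UTC: 11:00-14:00, 15:00-20:30 (add 1h to convert from UTC-1).
Luca in UTC: 08:00-10:30, 11:00-16:00, 16:30-20:00 (add 1h to convert from UTC-1).
Diego ∩ Pita: 11:00-13:30, 18:30-21:00.
Diego ∩ Pita ∩ Zubin: 11:00-13:30, 18:30-21:00.
Diego ∩ Pita ∩ Zubin ∩ Ulla: 11:00-13:30, 18:30-20:30.
Diego ∩ Pita ∩ Zubin ∩ Ulla ∩ Luca: 11:00-13:30, 18:30-20:00.
The longest is 11:00-13:30 at 150 minutes.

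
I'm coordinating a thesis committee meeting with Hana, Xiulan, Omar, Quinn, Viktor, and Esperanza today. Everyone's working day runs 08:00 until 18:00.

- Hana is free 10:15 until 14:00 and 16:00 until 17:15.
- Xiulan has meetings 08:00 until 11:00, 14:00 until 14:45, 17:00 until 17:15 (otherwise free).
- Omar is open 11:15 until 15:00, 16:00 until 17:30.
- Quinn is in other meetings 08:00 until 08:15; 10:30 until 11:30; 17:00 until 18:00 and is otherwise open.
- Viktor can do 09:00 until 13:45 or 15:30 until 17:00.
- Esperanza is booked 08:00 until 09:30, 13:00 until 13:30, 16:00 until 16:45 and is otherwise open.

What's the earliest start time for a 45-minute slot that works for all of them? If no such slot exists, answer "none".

Hana free: 10:15-14:00, 16:00-17:15.
Xiulan free: 11:00-14:00, 14:45-17:00, 17:15-18:00 (invert busy blocks within the working day).
Omar free: 11:15-15:00, 16:00-17:30.
Quinn free: 08:15-10:30, 11:30-17:00 (invert busy blocks within the working day).
Viktor free: 09:00-13:45, 15:30-17:00.
Esperanza free: 09:30-13:00, 13:30-16:00, 16:45-18:00 (invert busy blocks within the working day).
Hana ∩ Xiulan: 11:00-14:00, 16:00-17:00.
Hana ∩ Xiulan ∩ Omar: 11:15-14:00, 16:00-17:00.
Hana ∩ Xiulan ∩ Omar ∩ Quinn: 11:30-14:00, 16:00-17:00.
Hana ∩ Xiulan ∩ Omar ∩ Quinn ∩ Viktor: 11:30-13:45, 16:00-17:00.
Hana ∩ Xiulan ∩ Omar ∩ Quinn ∩ Viktor ∩ Esperanza: 11:30-13:00, 13:30-13:45, 16:45-17:00.
So the common availability across everyone is 11:30-13:00, 13:30-13:45, 16:45-17:00.
The first common window of at least 45 minutes is 11:30-13:00, so the earliest start is 11:30.

11:30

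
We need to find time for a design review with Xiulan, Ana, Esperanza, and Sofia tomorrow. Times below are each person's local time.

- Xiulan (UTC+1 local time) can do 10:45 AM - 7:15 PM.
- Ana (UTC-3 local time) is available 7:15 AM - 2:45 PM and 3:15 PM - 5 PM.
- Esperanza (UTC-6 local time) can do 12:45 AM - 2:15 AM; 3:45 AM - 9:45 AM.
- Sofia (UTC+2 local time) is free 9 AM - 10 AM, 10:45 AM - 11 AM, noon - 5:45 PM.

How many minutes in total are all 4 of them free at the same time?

330

Xiulan in UTC: 09:45-18:15 (subtract 1h to convert from UTC+1).
Ana in UTC: 10:15-17:45, 18:15-20:00 (add 3h to convert from UTC-3).
Esperanza in UTC: 06:45-08:15, 09:45-15:45 (add 6h to convert from UTC-6).
Sofia in UTC: 07:00-08:00, 08:45-09:00, 10:00-15:45 (subtract 2h to convert from UTC+2).
Xiulan ∩ Ana: 10:15-17:45.
Xiulan ∩ Ana ∩ Esperanza: 10:15-15:45.
Xiulan ∩ Ana ∩ Esperanza ∩ Sofia: 10:15-15:45.
That's a single block of 330 minutes.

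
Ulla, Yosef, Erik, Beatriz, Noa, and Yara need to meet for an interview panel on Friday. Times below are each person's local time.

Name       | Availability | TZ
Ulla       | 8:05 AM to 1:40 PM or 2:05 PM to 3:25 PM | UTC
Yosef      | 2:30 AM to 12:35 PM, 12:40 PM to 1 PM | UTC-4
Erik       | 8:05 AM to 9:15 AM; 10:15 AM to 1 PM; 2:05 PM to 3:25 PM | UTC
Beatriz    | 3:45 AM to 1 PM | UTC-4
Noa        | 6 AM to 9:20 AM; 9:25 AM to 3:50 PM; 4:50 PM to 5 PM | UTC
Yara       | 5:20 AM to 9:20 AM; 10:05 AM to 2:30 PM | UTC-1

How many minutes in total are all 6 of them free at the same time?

270

Ulla in UTC: 08:05-13:40, 14:05-15:25.
Yosef in UTC: 06:30-16:35, 16:40-17:00 (add 4h to convert from UTC-4).
Erik in UTC: 08:05-09:15, 10:15-13:00, 14:05-15:25.
Beatriz in UTC: 07:45-17:00 (add 4h to convert from UTC-4).
Noa in UTC: 06:00-09:20, 09:25-15:50, 16:50-17:00.
Yara in UTC: 06:20-10:20, 11:05-15:30 (add 1h to convert from UTC-1).
Ulla ∩ Yosef: 08:05-13:40, 14:05-15:25.
Ulla ∩ Yosef ∩ Erik: 08:05-09:15, 10:15-13:00, 14:05-15:25.
Ulla ∩ Yosef ∩ Erik ∩ Beatriz: 08:05-09:15, 10:15-13:00, 14:05-15:25.
Ulla ∩ Yosef ∩ Erik ∩ Beatriz ∩ Noa: 08:05-09:15, 10:15-13:00, 14:05-15:25.
Ulla ∩ Yosef ∩ Erik ∩ Beatriz ∩ Noa ∩ Yara: 08:05-09:15, 10:15-10:20, 11:05-13:00, 14:05-15:25.
Summing the common windows: 70 + 5 + 115 + 80 = 270 minutes.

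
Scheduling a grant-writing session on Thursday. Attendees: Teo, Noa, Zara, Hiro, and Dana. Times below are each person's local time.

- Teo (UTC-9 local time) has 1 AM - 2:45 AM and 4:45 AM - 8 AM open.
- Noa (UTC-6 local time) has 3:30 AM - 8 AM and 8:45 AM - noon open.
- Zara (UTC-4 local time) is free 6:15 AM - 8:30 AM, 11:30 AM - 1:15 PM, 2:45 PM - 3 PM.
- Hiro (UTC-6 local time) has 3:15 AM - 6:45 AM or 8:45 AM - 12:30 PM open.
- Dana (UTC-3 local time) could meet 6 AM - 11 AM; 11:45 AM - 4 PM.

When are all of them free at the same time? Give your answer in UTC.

10:15-11:45, 15:30-17:00

Teo in UTC: 10:00-11:45, 13:45-17:00 (add 9h to convert from UTC-9).
Noa in UTC: 09:30-14:00, 14:45-18:00 (add 6h to convert from UTC-6).
Zara in UTC: 10:15-12:30, 15:30-17:15, 18:45-19:00 (add 4h to convert from UTC-4).
Hiro in UTC: 09:15-12:45, 14:45-18:30 (add 6h to convert from UTC-6).
Dana in UTC: 09:00-14:00, 14:45-19:00 (add 3h to convert from UTC-3).
Teo ∩ Noa: 10:00-11:45, 13:45-14:00, 14:45-17:00.
Teo ∩ Noa ∩ Zara: 10:15-11:45, 15:30-17:00.
Teo ∩ Noa ∩ Zara ∩ Hiro: 10:15-11:45, 15:30-17:00.
Teo ∩ Noa ∩ Zara ∩ Hiro ∩ Dana: 10:15-11:45, 15:30-17:00.
So the common availability across everyone is 10:15-11:45, 15:30-17:00.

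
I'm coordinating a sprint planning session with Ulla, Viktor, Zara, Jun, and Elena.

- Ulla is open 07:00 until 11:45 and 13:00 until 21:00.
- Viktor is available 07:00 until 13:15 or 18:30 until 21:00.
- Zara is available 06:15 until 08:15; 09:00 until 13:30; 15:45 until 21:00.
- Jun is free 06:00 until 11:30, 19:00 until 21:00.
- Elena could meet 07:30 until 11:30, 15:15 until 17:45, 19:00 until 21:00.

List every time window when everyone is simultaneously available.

07:30-08:15, 09:00-11:30, 19:00-21:00

Ulla ∩ Viktor: 07:00-11:45, 13:00-13:15, 18:30-21:00.
Ulla ∩ Viktor ∩ Zara: 07:00-08:15, 09:00-11:45, 13:00-13:15, 18:30-21:00.
Ulla ∩ Viktor ∩ Zara ∩ Jun: 07:00-08:15, 09:00-11:30, 19:00-21:00.
Ulla ∩ Viktor ∩ Zara ∩ Jun ∩ Elena: 07:30-08:15, 09:00-11:30, 19:00-21:00.
Those are the intersection windows.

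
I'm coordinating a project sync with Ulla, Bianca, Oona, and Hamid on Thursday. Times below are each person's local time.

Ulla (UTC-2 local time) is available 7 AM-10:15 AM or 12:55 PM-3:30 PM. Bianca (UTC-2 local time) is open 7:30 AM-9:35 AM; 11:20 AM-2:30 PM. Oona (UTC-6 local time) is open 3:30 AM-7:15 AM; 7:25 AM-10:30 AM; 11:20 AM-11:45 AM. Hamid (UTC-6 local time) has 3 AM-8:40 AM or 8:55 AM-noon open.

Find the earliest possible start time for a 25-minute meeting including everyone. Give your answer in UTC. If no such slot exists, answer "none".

Ulla in UTC: 09:00-12:15, 14:55-17:30 (add 2h to convert from UTC-2).
Bianca in UTC: 09:30-11:35, 13:20-16:30 (add 2h to convert from UTC-2).
Oona in UTC: 09:30-13:15, 13:25-16:30, 17:20-17:45 (add 6h to convert from UTC-6).
Hamid in UTC: 09:00-14:40, 14:55-18:00 (add 6h to convert from UTC-6).
Ulla ∩ Bianca: 09:30-11:35, 14:55-16:30.
Ulla ∩ Bianca ∩ Oona: 09:30-11:35, 14:55-16:30.
Ulla ∩ Bianca ∩ Oona ∩ Hamid: 09:30-11:35, 14:55-16:30.
So the common availability across everyone is 09:30-11:35, 14:55-16:30.
The first common window of at least 25 minutes is 09:30-11:35, so the earliest start is 09:30.

09:30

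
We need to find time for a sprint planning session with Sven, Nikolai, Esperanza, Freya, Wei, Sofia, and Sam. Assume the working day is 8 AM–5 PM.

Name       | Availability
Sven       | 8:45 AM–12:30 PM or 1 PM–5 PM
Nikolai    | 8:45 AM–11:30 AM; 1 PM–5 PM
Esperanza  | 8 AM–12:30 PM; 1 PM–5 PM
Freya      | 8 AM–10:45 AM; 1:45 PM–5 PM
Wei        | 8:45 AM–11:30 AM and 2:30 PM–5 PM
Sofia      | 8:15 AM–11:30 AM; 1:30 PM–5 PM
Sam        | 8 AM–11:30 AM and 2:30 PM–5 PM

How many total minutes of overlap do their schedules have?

270

Sven ∩ Nikolai: 08:45-11:30, 13:00-17:00.
Sven ∩ Nikolai ∩ Esperanza: 08:45-11:30, 13:00-17:00.
Sven ∩ Nikolai ∩ Esperanza ∩ Freya: 08:45-10:45, 13:45-17:00.
Sven ∩ Nikolai ∩ Esperanza ∩ Freya ∩ Wei: 08:45-10:45, 14:30-17:00.
Sven ∩ Nikolai ∩ Esperanza ∩ Freya ∩ Wei ∩ Sofia: 08:45-10:45, 14:30-17:00.
Sven ∩ Nikolai ∩ Esperanza ∩ Freya ∩ Wei ∩ Sofia ∩ Sam: 08:45-10:45, 14:30-17:00.
Summing the common windows: 120 + 150 = 270 minutes.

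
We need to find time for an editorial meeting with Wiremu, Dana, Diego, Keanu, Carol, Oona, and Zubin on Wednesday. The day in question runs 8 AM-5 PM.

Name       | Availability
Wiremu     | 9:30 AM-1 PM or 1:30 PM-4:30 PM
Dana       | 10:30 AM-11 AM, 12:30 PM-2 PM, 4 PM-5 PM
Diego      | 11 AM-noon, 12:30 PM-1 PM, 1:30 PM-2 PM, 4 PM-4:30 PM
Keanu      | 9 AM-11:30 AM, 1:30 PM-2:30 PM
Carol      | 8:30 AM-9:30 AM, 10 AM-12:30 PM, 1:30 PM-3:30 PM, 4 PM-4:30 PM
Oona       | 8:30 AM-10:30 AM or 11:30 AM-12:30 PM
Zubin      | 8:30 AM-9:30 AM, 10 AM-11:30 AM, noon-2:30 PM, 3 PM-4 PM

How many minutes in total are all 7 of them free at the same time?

0

Wiremu ∩ Dana: 10:30-11:00, 12:30-13:00, 13:30-14:00, 16:00-16:30.
Wiremu ∩ Dana ∩ Diego: 12:30-13:00, 13:30-14:00, 16:00-16:30.
Wiremu ∩ Dana ∩ Diego ∩ Keanu: 13:30-14:00.
Wiremu ∩ Dana ∩ Diego ∩ Keanu ∩ Carol: 13:30-14:00.
Wiremu ∩ Dana ∩ Diego ∩ Keanu ∩ Carol ∩ Oona: ∅.
Wiremu ∩ Dana ∩ Diego ∩ Keanu ∩ Carol ∩ Oona ∩ Zubin: ∅.
There is no time when everyone is free.
There is no common window, so the total is 0 minutes.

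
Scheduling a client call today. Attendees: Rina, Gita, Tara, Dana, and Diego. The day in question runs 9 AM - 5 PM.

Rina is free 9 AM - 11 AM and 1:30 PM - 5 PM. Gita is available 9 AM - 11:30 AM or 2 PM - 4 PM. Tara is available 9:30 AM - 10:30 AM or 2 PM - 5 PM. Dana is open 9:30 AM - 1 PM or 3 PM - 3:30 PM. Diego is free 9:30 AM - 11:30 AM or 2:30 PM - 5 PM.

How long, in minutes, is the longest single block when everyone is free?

60

Rina ∩ Gita: 09:00-11:00, 14:00-16:00.
Rina ∩ Gita ∩ Tara: 09:30-10:30, 14:00-16:00.
Rina ∩ Gita ∩ Tara ∩ Dana: 09:30-10:30, 15:00-15:30.
Rina ∩ Gita ∩ Tara ∩ Dana ∩ Diego: 09:30-10:30, 15:00-15:30.
So the common availability across everyone is 09:30-10:30, 15:00-15:30.
The longest is 09:30-10:30 at 60 minutes.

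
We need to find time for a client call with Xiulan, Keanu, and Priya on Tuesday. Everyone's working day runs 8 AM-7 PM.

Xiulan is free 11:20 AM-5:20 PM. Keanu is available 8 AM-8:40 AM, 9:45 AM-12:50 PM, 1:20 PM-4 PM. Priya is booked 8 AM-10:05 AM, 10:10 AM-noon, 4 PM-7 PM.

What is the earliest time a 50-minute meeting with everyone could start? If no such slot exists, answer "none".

Xiulan free: 11:20-17:20.
Keanu free: 08:00-08:40, 09:45-12:50, 13:20-16:00.
Priya free: 10:05-10:10, 12:00-16:00 (invert busy blocks within the working day).
Xiulan ∩ Keanu: 11:20-12:50, 13:20-16:00.
Xiulan ∩ Keanu ∩ Priya: 12:00-12:50, 13:20-16:00.
So the common availability across everyone is 12:00-12:50, 13:20-16:00.
The first common window of at least 50 minutes is 12:00-12:50, so the earliest start is 12:00.

12:00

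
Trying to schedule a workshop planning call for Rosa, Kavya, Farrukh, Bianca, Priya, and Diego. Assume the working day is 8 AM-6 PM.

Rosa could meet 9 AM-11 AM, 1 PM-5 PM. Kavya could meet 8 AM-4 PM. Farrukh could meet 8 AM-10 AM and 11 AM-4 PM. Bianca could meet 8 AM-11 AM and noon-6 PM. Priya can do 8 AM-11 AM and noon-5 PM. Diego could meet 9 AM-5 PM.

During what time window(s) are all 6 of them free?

09:00-10:00, 13:00-16:00

Rosa ∩ Kavya: 09:00-11:00, 13:00-16:00.
Rosa ∩ Kavya ∩ Farrukh: 09:00-10:00, 13:00-16:00.
Rosa ∩ Kavya ∩ Farrukh ∩ Bianca: 09:00-10:00, 13:00-16:00.
Rosa ∩ Kavya ∩ Farrukh ∩ Bianca ∩ Priya: 09:00-10:00, 13:00-16:00.
Rosa ∩ Kavya ∩ Farrukh ∩ Bianca ∩ Priya ∩ Diego: 09:00-10:00, 13:00-16:00.
Those are the intersection windows.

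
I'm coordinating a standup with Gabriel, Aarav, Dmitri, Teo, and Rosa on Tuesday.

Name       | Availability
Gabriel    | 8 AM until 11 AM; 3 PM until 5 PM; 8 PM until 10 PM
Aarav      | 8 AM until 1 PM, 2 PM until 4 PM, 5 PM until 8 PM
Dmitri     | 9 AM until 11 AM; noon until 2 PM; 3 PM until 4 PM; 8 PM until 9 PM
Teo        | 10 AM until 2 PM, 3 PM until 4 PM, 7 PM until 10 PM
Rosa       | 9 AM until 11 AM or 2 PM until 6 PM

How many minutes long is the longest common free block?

60

Gabriel ∩ Aarav: 08:00-11:00, 15:00-16:00.
Gabriel ∩ Aarav ∩ Dmitri: 09:00-11:00, 15:00-16:00.
Gabriel ∩ Aarav ∩ Dmitri ∩ Teo: 10:00-11:00, 15:00-16:00.
Gabriel ∩ Aarav ∩ Dmitri ∩ Teo ∩ Rosa: 10:00-11:00, 15:00-16:00.
The longest is 10:00-11:00 at 60 minutes.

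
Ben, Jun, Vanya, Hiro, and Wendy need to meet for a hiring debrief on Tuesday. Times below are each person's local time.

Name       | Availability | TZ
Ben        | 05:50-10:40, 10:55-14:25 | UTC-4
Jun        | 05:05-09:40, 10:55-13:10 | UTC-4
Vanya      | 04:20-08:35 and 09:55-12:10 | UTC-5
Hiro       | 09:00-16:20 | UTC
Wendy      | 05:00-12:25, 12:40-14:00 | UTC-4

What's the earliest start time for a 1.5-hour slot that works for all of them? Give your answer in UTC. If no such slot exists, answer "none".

09:50

Ben in UTC: 09:50-14:40, 14:55-18:25 (add 4h to convert from UTC-4).
Jun in UTC: 09:05-13:40, 14:55-17:10 (add 4h to convert from UTC-4).
Vanya in UTC: 09:20-13:35, 14:55-17:10 (add 5h to convert from UTC-5).
Hiro in UTC: 09:00-16:20.
Wendy in UTC: 09:00-16:25, 16:40-18:00 (add 4h to convert from UTC-4).
Ben ∩ Jun: 09:50-13:40, 14:55-17:10.
Ben ∩ Jun ∩ Vanya: 09:50-13:35, 14:55-17:10.
Ben ∩ Jun ∩ Vanya ∩ Hiro: 09:50-13:35, 14:55-16:20.
Ben ∩ Jun ∩ Vanya ∩ Hiro ∩ Wendy: 09:50-13:35, 14:55-16:20.
Those are the intersection windows.
The first common window of at least 90 minutes is 09:50-13:35, so the earliest start is 09:50.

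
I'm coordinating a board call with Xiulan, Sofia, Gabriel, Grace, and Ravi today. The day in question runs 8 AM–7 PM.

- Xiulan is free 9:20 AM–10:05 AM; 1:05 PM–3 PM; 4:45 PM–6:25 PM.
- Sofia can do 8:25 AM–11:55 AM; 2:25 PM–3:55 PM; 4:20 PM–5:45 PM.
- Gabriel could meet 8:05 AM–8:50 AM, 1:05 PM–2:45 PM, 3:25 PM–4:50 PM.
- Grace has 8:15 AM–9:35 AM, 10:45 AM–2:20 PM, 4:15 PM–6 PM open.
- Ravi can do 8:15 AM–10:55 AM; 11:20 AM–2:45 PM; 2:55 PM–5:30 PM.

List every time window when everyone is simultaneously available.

Xiulan ∩ Sofia: 09:20-10:05, 14:25-15:00, 16:45-17:45.
Xiulan ∩ Sofia ∩ Gabriel: 14:25-14:45, 16:45-16:50.
Xiulan ∩ Sofia ∩ Gabriel ∩ Grace: 16:45-16:50.
Xiulan ∩ Sofia ∩ Gabriel ∩ Grace ∩ Ravi: 16:45-16:50.

16:45-16:50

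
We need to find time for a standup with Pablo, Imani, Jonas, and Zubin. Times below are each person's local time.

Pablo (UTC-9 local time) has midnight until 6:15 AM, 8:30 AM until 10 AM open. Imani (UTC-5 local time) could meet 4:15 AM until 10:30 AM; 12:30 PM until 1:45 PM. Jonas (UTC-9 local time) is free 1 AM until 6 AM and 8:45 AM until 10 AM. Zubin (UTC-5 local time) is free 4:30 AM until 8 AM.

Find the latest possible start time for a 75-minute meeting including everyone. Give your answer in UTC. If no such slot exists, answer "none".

Pablo in UTC: 09:00-15:15, 17:30-19:00 (add 9h to convert from UTC-9).
Imani in UTC: 09:15-15:30, 17:30-18:45 (add 5h to convert from UTC-5).
Jonas in UTC: 10:00-15:00, 17:45-19:00 (add 9h to convert from UTC-9).
Zubin in UTC: 09:30-13:00 (add 5h to convert from UTC-5).
Pablo ∩ Imani: 09:15-15:15, 17:30-18:45.
Pablo ∩ Imani ∩ Jonas: 10:00-15:00, 17:45-18:45.
Pablo ∩ Imani ∩ Jonas ∩ Zubin: 10:00-13:00.
The last common window of at least 75 minutes is 10:00-13:00; a 75-minute meeting can start as late as 11:45 and still end by 13:00.

11:45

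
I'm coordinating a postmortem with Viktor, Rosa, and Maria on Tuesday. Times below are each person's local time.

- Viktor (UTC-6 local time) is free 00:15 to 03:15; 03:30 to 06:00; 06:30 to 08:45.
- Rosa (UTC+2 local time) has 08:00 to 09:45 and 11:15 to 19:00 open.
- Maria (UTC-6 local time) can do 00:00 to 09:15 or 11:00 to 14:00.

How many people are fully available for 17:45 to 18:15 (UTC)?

Viktor in UTC: 06:15-09:15, 09:30-12:00, 12:30-14:45 (add 6h to convert from UTC-6).
Rosa in UTC: 06:00-07:45, 09:15-17:00 (subtract 2h to convert from UTC+2).
Maria in UTC: 06:00-15:15, 17:00-20:00 (add 6h to convert from UTC-6).
Maria can make the full 17:45-18:15 slot — that's 1.

1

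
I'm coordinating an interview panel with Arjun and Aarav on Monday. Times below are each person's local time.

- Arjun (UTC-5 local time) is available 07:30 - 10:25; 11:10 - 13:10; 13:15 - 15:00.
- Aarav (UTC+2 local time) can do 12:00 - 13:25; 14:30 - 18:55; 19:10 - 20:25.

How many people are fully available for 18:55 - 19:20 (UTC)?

Arjun in UTC: 12:30-15:25, 16:10-18:10, 18:15-20:00 (add 5h to convert from UTC-5).
Aarav in UTC: 10:00-11:25, 12:30-16:55, 17:10-18:25 (subtract 2h to convert from UTC+2).
Arjun can make the full 18:55-19:20 slot — that's 1.

1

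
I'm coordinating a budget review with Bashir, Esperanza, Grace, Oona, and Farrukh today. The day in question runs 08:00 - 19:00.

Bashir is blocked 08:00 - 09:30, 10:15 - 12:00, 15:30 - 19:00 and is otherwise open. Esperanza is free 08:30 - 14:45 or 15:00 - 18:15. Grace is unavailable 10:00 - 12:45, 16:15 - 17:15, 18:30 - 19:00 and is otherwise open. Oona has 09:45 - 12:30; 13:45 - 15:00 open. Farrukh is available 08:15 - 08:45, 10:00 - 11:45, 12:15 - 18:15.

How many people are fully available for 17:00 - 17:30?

Bashir free: 09:30-10:15, 12:00-15:30 (invert busy blocks within the working day).
Esperanza free: 08:30-14:45, 15:00-18:15.
Grace free: 08:00-10:00, 12:45-16:15, 17:15-18:30 (invert busy blocks within the working day).
Oona free: 09:45-12:30, 13:45-15:00.
Farrukh free: 08:15-08:45, 10:00-11:45, 12:15-18:15.
Esperanza and Farrukh can make the full 17:00-17:30 slot — that's 2.

2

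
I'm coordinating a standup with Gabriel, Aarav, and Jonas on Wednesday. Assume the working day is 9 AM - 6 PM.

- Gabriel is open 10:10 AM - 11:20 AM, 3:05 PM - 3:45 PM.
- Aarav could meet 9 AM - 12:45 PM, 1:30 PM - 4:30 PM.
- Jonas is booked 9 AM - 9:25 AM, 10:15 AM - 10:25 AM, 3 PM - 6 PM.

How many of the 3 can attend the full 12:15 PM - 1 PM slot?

Gabriel free: 10:10-11:20, 15:05-15:45.
Aarav free: 09:00-12:45, 13:30-16:30.
Jonas free: 09:25-10:15, 10:25-15:00 (invert busy blocks within the working day).
Jonas can make the full 12:15-13:00 slot — that's 1.

1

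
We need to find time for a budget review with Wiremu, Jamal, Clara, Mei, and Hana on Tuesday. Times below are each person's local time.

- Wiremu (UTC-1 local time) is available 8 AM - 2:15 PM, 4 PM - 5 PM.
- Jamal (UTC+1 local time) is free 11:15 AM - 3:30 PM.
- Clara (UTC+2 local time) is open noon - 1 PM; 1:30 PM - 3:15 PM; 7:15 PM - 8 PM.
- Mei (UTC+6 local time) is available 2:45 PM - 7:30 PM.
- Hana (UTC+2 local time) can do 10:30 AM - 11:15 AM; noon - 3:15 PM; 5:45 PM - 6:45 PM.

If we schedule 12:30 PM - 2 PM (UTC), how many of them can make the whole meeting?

Wiremu in UTC: 09:00-15:15, 17:00-18:00 (add 1h to convert from UTC-1).
Jamal in UTC: 10:15-14:30 (subtract 1h to convert from UTC+1).
Clara in UTC: 10:00-11:00, 11:30-13:15, 17:15-18:00 (subtract 2h to convert from UTC+2).
Mei in UTC: 08:45-13:30 (subtract 6h to convert from UTC+6).
Hana in UTC: 08:30-09:15, 10:00-13:15, 15:45-16:45 (subtract 2h to convert from UTC+2).
Wiremu and Jamal can make the full 12:30-14:00 slot — that's 2.

2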